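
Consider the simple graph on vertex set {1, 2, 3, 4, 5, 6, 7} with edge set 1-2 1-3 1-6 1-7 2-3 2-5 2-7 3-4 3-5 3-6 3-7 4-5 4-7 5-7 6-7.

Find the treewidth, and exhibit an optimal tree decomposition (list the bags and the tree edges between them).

The largest bag has 4 vertices, giving width 3; this decomposition certifies tw(G) ≤ 3. For the lower bound, the 4 vertices {1, 2, 3, 7} are pairwise adjacent, and any tree decomposition puts a clique entirely inside one bag — forcing width ≥ 3. Therefore the treewidth is 3.

Treewidth 3.
One optimal decomposition is:
Bags: B1 = {1, 2, 3, 7}  B2 = {1, 3, 6, 7}  B3 = {2, 3, 5, 7}  B4 = {3, 4, 5, 7}
Tree: B1–B2, B1–B3, B3–B4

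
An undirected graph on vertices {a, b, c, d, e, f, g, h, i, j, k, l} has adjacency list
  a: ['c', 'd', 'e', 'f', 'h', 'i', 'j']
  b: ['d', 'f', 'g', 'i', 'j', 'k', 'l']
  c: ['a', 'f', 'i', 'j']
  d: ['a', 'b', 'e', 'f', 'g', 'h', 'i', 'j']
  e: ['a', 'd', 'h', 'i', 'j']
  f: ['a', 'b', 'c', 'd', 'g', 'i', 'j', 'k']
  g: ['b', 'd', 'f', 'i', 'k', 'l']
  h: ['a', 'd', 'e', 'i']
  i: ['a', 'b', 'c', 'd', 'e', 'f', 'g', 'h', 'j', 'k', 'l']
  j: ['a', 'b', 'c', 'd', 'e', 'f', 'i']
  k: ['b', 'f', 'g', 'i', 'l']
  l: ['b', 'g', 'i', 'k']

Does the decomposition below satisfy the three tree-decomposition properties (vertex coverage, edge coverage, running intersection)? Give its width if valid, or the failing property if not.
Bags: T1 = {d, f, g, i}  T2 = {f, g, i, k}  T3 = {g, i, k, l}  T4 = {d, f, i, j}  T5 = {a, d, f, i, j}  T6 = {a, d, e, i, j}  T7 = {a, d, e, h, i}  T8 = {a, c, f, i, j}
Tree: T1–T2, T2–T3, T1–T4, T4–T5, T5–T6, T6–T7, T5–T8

A tree decomposition must satisfy three properties: every vertex lies in some bag; for every edge, both endpoints lie together in some bag; and for every vertex, the bags containing it form a connected subtree. Here vertex b appears in no bag, so the decomposition is invalid.

No — vertex b appears in no bag.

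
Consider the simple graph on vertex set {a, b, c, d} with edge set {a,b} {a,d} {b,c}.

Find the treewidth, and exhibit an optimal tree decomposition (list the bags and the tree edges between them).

Each bag holds 2 vertices, so the decomposition has width 1, which upper-bounds the treewidth. G has an edge, so its treewidth is at least 1. The upper and lower bounds meet at 1, so that is the treewidth.

Treewidth 1.
One optimal decomposition is:
Bags: B1 = {b, c}  B2 = {a, b}  B3 = {a, d}
Tree: B1–B2, B2–B3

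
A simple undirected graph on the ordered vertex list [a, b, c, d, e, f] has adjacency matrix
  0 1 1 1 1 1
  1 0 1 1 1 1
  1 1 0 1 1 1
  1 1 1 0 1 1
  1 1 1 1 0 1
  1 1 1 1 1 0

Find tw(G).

5

A width-5 tree decomposition is:
Bags: B1 = {a, b, c, d, e, f}
Tree: (single bag)
With just one bag of size 6, the width is 6 − 1 = 5, so tw(G) ≤ 5. On the other hand G contains the 6-clique {a, b, c, d, e, f}. A clique must lie in a single bag of any decomposition, so no decomposition can have width below 5. Therefore the treewidth is 5.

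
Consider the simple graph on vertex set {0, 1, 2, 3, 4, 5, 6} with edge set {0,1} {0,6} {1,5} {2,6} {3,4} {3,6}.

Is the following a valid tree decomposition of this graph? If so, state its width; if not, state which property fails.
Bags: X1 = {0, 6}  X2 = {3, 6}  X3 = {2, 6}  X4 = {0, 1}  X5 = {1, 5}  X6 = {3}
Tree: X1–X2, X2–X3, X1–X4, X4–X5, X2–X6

A tree decomposition must satisfy three properties: every vertex lies in some bag; for every edge, both endpoints lie together in some bag; and for every vertex, the bags containing it form a connected subtree. Here vertex 4 appears in no bag, so the decomposition is invalid.

No — vertex 4 appears in no bag.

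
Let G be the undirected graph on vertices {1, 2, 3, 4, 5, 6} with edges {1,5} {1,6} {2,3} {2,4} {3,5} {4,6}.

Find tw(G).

2

A width-2 tree decomposition is:
Bags: B1 = {2, 3, 5}  B2 = {1, 2, 5}  B3 = {1, 2, 6}  B4 = {2, 4, 6}
Tree: B1–B2, B2–B3, B3–B4
Every bag has size at most 3, so the width is 3 − 1 = 2 and tw(G) ≤ 2. The edges 2–3–5–1–6–4–2 form a cycle, so G is not a tree and its treewidth is at least 2. The upper and lower bounds meet at 2, so that is the treewidth.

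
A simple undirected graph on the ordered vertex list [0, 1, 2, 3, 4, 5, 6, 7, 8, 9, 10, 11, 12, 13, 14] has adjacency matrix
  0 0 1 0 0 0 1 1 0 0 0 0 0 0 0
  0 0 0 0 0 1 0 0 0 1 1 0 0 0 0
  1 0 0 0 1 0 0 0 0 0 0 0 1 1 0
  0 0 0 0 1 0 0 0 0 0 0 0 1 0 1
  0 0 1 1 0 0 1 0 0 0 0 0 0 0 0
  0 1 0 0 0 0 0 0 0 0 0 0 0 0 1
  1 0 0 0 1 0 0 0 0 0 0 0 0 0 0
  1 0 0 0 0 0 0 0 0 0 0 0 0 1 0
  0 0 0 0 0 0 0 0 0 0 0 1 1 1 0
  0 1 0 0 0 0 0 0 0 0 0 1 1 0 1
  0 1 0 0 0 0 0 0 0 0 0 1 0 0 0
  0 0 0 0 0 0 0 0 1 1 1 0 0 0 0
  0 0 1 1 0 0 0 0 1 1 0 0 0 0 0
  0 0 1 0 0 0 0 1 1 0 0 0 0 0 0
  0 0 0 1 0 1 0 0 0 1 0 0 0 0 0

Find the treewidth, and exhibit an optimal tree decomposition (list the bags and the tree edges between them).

Each bag holds 4 vertices, so the decomposition has width 3, which upper-bounds the treewidth. For the lower bound: the 4 vertex sets {1,5,10}, {14}, {9}, {3,8,11,12} are disjoint, each induces a connected subgraph, and every pair is joined by at least one edge of G. Contracting each set to a single vertex therefore yields K_{4} as a minor, and since treewidth is minor-monotone, tw(G) ≥ tw(K_{4}) = 3. The upper and lower bounds meet at 3, so that is the treewidth.

Treewidth 3.
Bags: B1 = {1, 5, 10, 14}  B2 = {1, 9, 10, 14}  B3 = {9, 10, 11, 14}  B4 = {3, 9, 11, 14}  B5 = {3, 9, 11, 12}  B6 = {3, 8, 11, 12}  B7 = {3, 4, 8, 12}  B8 = {2, 4, 8, 12}  B9 = {2, 4, 8, 13}  B10 = {2, 4, 6, 13}  B11 = {0, 2, 6, 13}  B12 = {0, 6, 7, 13}
Tree: B1–B2, B2–B3, B3–B4, B4–B5, B5–B6, B6–B7, B7–B8, B8–B9, B9–B10, B10–B11, B11–B12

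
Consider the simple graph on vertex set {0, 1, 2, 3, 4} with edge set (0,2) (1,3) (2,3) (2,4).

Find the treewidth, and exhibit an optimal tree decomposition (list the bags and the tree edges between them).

Treewidth 1.
One such decomposition:
Bags: B1 = {2, 3}  B2 = {2, 4}  B3 = {1, 3}  B4 = {0, 2}
Tree: B1–B2, B1–B3, B1–B4

The largest bag has 2 vertices, giving width 1; this decomposition certifies tw(G) ≤ 1. Since G has at least one edge (e.g. 2–3), it is not an edgeless graph, so tw(G) ≥ 1. Therefore the treewidth is 1.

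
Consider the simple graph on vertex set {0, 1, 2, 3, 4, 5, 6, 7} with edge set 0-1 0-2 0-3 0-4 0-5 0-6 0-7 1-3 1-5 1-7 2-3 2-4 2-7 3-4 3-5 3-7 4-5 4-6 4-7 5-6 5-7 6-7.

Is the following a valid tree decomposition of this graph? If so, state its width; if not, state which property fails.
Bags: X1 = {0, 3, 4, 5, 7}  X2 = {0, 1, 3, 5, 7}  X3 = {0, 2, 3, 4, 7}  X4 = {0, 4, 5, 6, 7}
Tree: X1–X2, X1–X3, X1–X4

Vertex coverage: the bags together contain {0, 1, 2, 3, 4, 5, 6, 7}, the full vertex set. Edge coverage: each edge of G has both endpoints in at least one bag. Running intersection: for every vertex, the bags containing it form a connected subtree. All three properties hold, so this is a valid tree decomposition of width max|bag| − 1 = 4, and hence tw(G) ≤ 4.

Yes; width 4.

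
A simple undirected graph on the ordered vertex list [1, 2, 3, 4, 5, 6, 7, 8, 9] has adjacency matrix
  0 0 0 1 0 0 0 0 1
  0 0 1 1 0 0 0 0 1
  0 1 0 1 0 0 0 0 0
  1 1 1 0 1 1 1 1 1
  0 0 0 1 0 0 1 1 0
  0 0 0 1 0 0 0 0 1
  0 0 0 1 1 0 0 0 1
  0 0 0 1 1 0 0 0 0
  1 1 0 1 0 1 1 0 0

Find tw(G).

A width-2 tree decomposition is:
Bags: B1 = {2, 4, 9}  B2 = {4, 7, 9}  B3 = {2, 3, 4}  B4 = {4, 6, 9}  B5 = {1, 4, 9}  B6 = {4, 5, 7}  B7 = {4, 5, 8}
Tree: B1–B2, B1–B3, B1–B4, B1–B5, B2–B6, B6–B7
Every bag has size at most 3, so the width is 3 − 1 = 2 and tw(G) ≤ 2. On the other hand G contains the 3-clique {4, 5, 8}. A clique must lie in a single bag of any decomposition, so no decomposition can have width below 2. The upper and lower bounds meet at 2, so that is the treewidth.

2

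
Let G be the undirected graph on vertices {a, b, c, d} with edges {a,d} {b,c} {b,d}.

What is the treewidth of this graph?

A width-1 tree decomposition is:
Bags: B1 = {b, d}  B2 = {b, c}  B3 = {a, d}
Tree: B1–B2, B1–B3
Every bag has size at most 2, so the width is 2 − 1 = 1 and tw(G) ≤ 1. G has an edge, so its treewidth is at least 1. Therefore the treewidth is 1.

1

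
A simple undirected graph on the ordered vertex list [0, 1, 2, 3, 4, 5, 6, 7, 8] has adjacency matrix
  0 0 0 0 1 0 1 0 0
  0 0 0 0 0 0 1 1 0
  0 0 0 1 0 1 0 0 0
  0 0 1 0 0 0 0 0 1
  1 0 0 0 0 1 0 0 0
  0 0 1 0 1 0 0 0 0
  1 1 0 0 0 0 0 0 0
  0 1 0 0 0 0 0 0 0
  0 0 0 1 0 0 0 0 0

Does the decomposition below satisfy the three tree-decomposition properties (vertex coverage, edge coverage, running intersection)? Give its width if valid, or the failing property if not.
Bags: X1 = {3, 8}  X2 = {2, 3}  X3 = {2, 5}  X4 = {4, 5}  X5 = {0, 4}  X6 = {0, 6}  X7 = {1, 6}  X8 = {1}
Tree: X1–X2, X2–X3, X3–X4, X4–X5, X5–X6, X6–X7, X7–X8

A tree decomposition must satisfy three properties: every vertex lies in some bag; for every edge, both endpoints lie together in some bag; and for every vertex, the bags containing it form a connected subtree. Here vertex 7 appears in no bag, so the decomposition is invalid.

No — vertex 7 appears in no bag.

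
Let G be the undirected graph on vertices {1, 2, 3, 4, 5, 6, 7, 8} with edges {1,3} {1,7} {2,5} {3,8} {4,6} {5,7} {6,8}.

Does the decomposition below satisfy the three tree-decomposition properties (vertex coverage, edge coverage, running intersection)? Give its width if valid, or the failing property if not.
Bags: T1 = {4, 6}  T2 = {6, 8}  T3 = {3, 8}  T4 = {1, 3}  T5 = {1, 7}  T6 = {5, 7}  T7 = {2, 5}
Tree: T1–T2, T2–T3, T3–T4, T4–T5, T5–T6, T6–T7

Yes; width 1.

Every vertex of G appears in some bag (union = {1, 2, 3, 4, 5, 6, 7, 8}); every edge is covered by a bag; and for each vertex v the set of bags containing v is connected in the bag tree. The decomposition is therefore valid. The largest bag has 2 vertices, so the width is 1.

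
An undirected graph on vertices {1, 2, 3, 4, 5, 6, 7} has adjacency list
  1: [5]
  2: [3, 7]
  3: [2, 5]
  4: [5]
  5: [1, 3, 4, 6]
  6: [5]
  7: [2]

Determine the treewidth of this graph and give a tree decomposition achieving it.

Treewidth 1.
One such decomposition:
Bags: B1 = {3, 5}  B2 = {2, 3}  B3 = {1, 5}  B4 = {4, 5}  B5 = {5, 6}  B6 = {2, 7}
Tree: B1–B2, B1–B3, B1–B4, B1–B5, B2–B6

Every bag has size at most 2, so the width is 2 − 1 = 1 and tw(G) ≤ 1. Since G has at least one edge (e.g. 3–5), it is not an edgeless graph, so tw(G) ≥ 1. Combining the bounds, tw(G) = 1.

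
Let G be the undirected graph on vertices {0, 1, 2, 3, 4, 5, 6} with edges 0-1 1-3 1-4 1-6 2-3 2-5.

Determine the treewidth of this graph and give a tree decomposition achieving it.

The largest bag has 2 vertices, giving width 1; this decomposition certifies tw(G) ≤ 1. G has an edge, so its treewidth is at least 1. Therefore the treewidth is 1.

Treewidth 1.
One such decomposition:
Bags: B1 = {1, 6}  B2 = {1, 3}  B3 = {0, 1}  B4 = {2, 3}  B5 = {2, 5}  B6 = {1, 4}
Tree: B1–B2, B1–B3, B2–B4, B4–B5, B2–B6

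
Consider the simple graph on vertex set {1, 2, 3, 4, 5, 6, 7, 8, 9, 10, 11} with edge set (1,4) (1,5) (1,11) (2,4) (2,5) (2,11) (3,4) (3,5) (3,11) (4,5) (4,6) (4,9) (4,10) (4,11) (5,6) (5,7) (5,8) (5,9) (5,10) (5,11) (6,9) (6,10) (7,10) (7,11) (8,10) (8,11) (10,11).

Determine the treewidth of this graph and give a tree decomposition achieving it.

The largest bag has 4 vertices, giving width 3; this decomposition certifies tw(G) ≤ 3. Conversely, {5, 8, 10, 11} is a clique of size 4, and the vertices of any clique must share a bag in every tree decomposition; so some bag has ≥ 4 vertices and tw(G) ≥ 3. Hence tw(G) = 3 exactly.

Treewidth 3.
One optimal decomposition is:
Bags: B1 = {3, 4, 5, 11}  B2 = {2, 4, 5, 11}  B3 = {1, 4, 5, 11}  B4 = {4, 5, 10, 11}  B5 = {5, 8, 10, 11}  B6 = {4, 5, 6, 10}  B7 = {5, 7, 10, 11}  B8 = {4, 5, 6, 9}
Tree: B1–B2, B2–B3, B2–B4, B4–B5, B4–B6, B5–B7, B6–B8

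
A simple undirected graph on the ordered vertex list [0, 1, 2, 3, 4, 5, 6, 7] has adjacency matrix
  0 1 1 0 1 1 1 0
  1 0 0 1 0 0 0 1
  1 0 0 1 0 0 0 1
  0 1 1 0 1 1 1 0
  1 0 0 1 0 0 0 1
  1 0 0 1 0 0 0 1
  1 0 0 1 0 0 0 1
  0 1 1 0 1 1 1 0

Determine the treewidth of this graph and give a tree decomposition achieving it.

Every bag has size at most 4, so the width is 4 − 1 = 3 and tw(G) ≤ 3. For the lower bound: the 4 vertex sets {3,6}, {0,5}, {7}, {2} are disjoint, each induces a connected subgraph, and every pair is joined by at least one edge of G. Contracting each set to a single vertex therefore yields K_{4} as a minor, and since treewidth is minor-monotone, tw(G) ≥ tw(K_{4}) = 3. Combining the bounds, tw(G) = 3.

Treewidth 3.
Bags: B1 = {0, 3, 6, 7}  B2 = {0, 3, 5, 7}  B3 = {0, 2, 3, 7}  B4 = {0, 1, 3, 7}  B5 = {0, 3, 4, 7}
Tree: B1–B2, B2–B3, B3–B4, B4–B5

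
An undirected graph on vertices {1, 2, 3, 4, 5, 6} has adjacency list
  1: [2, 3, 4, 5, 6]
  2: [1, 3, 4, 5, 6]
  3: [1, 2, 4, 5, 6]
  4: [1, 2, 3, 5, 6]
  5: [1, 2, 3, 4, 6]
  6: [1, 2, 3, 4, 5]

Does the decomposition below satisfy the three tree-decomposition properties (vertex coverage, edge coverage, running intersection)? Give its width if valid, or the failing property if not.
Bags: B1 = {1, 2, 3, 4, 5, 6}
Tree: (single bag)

Every vertex of G appears in some bag (union = {1, 2, 3, 4, 5, 6}); every edge is covered by a bag; and for each vertex v the set of bags containing v is connected in the bag tree. The decomposition is therefore valid. The largest bag has 6 vertices, so the width is 5.

Yes; width 5.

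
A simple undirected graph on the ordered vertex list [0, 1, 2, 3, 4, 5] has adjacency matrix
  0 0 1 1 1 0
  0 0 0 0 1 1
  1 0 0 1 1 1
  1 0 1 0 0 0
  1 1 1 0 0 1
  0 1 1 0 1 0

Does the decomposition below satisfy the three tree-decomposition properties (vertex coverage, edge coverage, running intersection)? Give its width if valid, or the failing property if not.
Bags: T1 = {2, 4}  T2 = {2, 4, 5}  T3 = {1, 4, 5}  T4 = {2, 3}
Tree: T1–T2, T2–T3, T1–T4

No — vertex 0 appears in no bag.

A tree decomposition must satisfy three properties: every vertex lies in some bag; for every edge, both endpoints lie together in some bag; and for every vertex, the bags containing it form a connected subtree. Here vertex 0 appears in no bag, so the decomposition is invalid.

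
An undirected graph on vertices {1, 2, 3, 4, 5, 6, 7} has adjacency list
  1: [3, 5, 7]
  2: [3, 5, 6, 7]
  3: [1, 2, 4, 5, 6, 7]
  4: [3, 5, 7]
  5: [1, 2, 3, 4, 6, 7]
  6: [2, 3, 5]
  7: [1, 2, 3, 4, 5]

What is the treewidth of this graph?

3

A width-3 tree decomposition is:
Bags: B1 = {1, 3, 5, 7}  B2 = {2, 3, 5, 7}  B3 = {2, 3, 5, 6}  B4 = {3, 4, 5, 7}
Tree: B1–B2, B2–B3, B1–B4
The largest bag has 4 vertices, giving width 3; this decomposition certifies tw(G) ≤ 3. On the other hand G contains the 4-clique {2, 3, 5, 6}. A clique must lie in a single bag of any decomposition, so no decomposition can have width below 3. Therefore the treewidth is 3.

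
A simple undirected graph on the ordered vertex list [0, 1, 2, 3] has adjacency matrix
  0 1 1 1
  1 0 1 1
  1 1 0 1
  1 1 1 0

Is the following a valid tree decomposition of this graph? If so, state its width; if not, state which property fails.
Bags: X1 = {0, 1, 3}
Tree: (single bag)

No — vertex 2 appears in no bag.

A tree decomposition must satisfy three properties: every vertex lies in some bag; for every edge, both endpoints lie together in some bag; and for every vertex, the bags containing it form a connected subtree. Here vertex 2 appears in no bag, so the decomposition is invalid.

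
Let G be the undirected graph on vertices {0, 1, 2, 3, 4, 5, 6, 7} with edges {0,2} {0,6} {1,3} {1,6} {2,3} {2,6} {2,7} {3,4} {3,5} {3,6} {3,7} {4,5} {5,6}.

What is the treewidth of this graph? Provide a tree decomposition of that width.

The largest bag has 3 vertices, giving width 2; this decomposition certifies tw(G) ≤ 2. For the lower bound, the 3 vertices {0, 2, 6} are pairwise adjacent, and any tree decomposition puts a clique entirely inside one bag — forcing width ≥ 2. Therefore the treewidth is 2.

Treewidth 2.
One optimal decomposition is:
Bags: B1 = {2, 3, 6}  B2 = {3, 5, 6}  B3 = {1, 3, 6}  B4 = {0, 2, 6}  B5 = {2, 3, 7}  B6 = {3, 4, 5}
Tree: B1–B2, B2–B3, B1–B4, B1–B5, B2–B6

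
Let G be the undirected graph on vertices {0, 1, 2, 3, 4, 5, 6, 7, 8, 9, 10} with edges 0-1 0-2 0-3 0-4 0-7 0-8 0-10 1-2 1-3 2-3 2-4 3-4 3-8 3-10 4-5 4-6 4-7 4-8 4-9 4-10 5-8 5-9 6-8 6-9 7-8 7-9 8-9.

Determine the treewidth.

3

A width-3 tree decomposition is:
Bags: B1 = {0, 2, 3, 4}  B2 = {0, 3, 4, 8}  B3 = {0, 4, 7, 8}  B4 = {4, 7, 8, 9}  B5 = {4, 6, 8, 9}  B6 = {4, 5, 8, 9}  B7 = {0, 3, 4, 10}  B8 = {0, 1, 2, 3}
Tree: B1–B2, B2–B3, B3–B4, B4–B5, B4–B6, B1–B7, B1–B8
Every bag has size at most 4, so the width is 4 − 1 = 3 and tw(G) ≤ 3. For the lower bound, the 4 vertices {0, 1, 2, 3} are pairwise adjacent, and any tree decomposition puts a clique entirely inside one bag — forcing width ≥ 3. The upper and lower bounds meet at 3, so that is the treewidth.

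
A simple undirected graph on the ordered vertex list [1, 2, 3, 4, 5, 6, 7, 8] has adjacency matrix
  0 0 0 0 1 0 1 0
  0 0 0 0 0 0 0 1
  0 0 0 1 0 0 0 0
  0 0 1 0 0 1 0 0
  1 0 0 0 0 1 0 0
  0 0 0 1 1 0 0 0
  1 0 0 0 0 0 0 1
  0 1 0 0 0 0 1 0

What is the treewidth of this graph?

A width-1 tree decomposition is:
Bags: B1 = {2, 8}  B2 = {7, 8}  B3 = {1, 7}  B4 = {1, 5}  B5 = {5, 6}  B6 = {4, 6}  B7 = {3, 4}
Tree: B1–B2, B2–B3, B3–B4, B4–B5, B5–B6, B6–B7
Every bag has size at most 2, so the width is 2 − 1 = 1 and tw(G) ≤ 1. Any graph with an edge has treewidth ≥ 1, and G has the edge 2–8. Hence tw(G) = 1 exactly.

1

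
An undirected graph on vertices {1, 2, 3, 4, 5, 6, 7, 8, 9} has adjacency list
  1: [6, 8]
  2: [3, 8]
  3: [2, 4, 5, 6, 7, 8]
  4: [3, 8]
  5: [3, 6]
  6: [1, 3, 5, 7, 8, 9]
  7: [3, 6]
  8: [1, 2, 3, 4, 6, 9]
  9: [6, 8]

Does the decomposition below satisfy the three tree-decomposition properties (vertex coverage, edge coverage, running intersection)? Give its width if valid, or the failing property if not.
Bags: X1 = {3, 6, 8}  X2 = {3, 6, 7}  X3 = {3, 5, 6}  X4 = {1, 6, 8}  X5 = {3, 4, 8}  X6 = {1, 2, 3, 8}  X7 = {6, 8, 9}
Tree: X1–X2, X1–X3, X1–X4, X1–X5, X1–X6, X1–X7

A tree decomposition must satisfy three properties: every vertex lies in some bag; for every edge, both endpoints lie together in some bag; and for every vertex, the bags containing it form a connected subtree. Here bags containing vertex 1 are not connected in the tree, so the decomposition is invalid.

No — bags containing vertex 1 are not connected in the tree.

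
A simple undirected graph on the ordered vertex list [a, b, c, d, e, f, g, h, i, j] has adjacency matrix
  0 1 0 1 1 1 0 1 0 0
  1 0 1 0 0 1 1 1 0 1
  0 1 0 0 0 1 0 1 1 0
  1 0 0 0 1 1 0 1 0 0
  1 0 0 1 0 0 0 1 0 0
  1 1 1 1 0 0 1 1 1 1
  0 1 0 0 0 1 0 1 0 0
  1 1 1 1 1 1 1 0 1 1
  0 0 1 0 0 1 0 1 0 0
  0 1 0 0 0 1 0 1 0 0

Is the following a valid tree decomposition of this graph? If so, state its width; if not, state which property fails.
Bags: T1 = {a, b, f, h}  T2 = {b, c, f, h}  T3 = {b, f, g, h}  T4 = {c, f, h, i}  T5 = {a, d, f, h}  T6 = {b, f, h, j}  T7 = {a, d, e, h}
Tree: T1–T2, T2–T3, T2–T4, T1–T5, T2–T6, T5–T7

Yes; width 3.

Checking the three conditions: (i) the bags cover all of {a, b, c, d, e, f, g, h, i, j}; (ii) for each edge, some bag contains both endpoints; (iii) the bags containing any fixed vertex form a subtree. All hold, so the decomposition is valid with width 4 − 1 = 3.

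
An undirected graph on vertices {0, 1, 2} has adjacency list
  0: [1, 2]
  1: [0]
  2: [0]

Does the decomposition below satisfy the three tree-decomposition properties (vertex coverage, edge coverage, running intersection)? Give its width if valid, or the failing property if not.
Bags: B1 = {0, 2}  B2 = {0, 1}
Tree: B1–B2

Yes; width 1.

Vertex coverage: the bags together contain {0, 1, 2}, the full vertex set. Edge coverage: each edge of G has both endpoints in at least one bag. Running intersection: for every vertex, the bags containing it form a connected subtree. All three properties hold, so this is a valid tree decomposition of width max|bag| − 1 = 1, and hence tw(G) ≤ 1.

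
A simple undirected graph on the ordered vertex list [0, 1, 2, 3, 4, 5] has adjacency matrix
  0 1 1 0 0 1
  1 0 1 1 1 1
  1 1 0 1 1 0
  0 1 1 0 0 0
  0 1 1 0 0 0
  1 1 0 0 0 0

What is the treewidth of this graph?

2

A width-2 tree decomposition is:
Bags: B1 = {0, 1, 2}  B2 = {1, 2, 3}  B3 = {0, 1, 5}  B4 = {1, 2, 4}
Tree: B1–B2, B1–B3, B2–B4
Each bag holds 3 vertices, so the decomposition has width 2, which upper-bounds the treewidth. Conversely, {0, 1, 2} is a clique of size 3, and the vertices of any clique must share a bag in every tree decomposition; so some bag has ≥ 3 vertices and tw(G) ≥ 2. Combining the bounds, tw(G) = 2.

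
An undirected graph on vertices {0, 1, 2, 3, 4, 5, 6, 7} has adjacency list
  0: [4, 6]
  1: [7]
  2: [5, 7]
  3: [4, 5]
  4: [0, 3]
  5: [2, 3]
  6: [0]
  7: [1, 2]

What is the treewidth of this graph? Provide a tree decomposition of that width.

Every bag has size at most 2, so the width is 2 − 1 = 1 and tw(G) ≤ 1. Any graph with an edge has treewidth ≥ 1, and G has the edge 1–7. Therefore the treewidth is 1.

Treewidth 1.
Bags: B1 = {1, 7}  B2 = {2, 7}  B3 = {2, 5}  B4 = {3, 5}  B5 = {3, 4}  B6 = {0, 4}  B7 = {0, 6}
Tree: B1–B2, B2–B3, B3–B4, B4–B5, B5–B6, B6–B7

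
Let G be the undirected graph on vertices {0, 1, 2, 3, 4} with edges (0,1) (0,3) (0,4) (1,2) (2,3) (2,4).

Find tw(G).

2

A width-2 tree decomposition is:
Bags: B1 = {0, 2, 4}  B2 = {0, 2, 3}  B3 = {0, 1, 2}
Tree: B1–B2, B2–B3
Every bag has size at most 3, so the width is 3 − 1 = 2 and tw(G) ≤ 2. Since 2–4–0–3–2 is a cycle in G, G is not acyclic. Forests are exactly the graphs of treewidth ≤ 1, so tw(G) ≥ 2. The upper and lower bounds meet at 2, so that is the treewidth.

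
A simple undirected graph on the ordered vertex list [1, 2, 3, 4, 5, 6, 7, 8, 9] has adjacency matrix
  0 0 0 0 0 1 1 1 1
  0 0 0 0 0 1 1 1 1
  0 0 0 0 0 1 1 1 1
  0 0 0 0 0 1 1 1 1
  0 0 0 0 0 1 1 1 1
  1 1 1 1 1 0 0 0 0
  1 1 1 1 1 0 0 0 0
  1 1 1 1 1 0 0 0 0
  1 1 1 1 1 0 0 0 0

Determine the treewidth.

4

A width-4 tree decomposition is:
Bags: B1 = {4, 6, 7, 8, 9}  B2 = {5, 6, 7, 8, 9}  B3 = {1, 6, 7, 8, 9}  B4 = {2, 6, 7, 8, 9}  B5 = {3, 6, 7, 8, 9}
Tree: B1–B2, B2–B3, B3–B4, B4–B5
Each bag holds 5 vertices, so the decomposition has width 4, which upper-bounds the treewidth. For the lower bound: the 5 vertex sets {4,9}, {5,6}, {1,7}, {8}, {2} are disjoint, each induces a connected subgraph, and every pair is joined by at least one edge of G. Contracting each set to a single vertex therefore yields K_{5} as a minor, and since treewidth is minor-monotone, tw(G) ≥ tw(K_{5}) = 4. Therefore the treewidth is 4.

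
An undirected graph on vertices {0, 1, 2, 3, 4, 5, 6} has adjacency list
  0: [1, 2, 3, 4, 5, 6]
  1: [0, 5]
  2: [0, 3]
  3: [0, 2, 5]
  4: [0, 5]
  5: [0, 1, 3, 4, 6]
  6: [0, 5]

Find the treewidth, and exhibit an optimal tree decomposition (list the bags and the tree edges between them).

Treewidth 2.
Bags: B1 = {0, 3, 5}  B2 = {0, 2, 3}  B3 = {0, 4, 5}  B4 = {0, 5, 6}  B5 = {0, 1, 5}
Tree: B1–B2, B1–B3, B1–B4, B4–B5

The largest bag has 3 vertices, giving width 2; this decomposition certifies tw(G) ≤ 2. For the lower bound, the 3 vertices {0, 2, 3} are pairwise adjacent, and any tree decomposition puts a clique entirely inside one bag — forcing width ≥ 2. Combining the bounds, tw(G) = 2.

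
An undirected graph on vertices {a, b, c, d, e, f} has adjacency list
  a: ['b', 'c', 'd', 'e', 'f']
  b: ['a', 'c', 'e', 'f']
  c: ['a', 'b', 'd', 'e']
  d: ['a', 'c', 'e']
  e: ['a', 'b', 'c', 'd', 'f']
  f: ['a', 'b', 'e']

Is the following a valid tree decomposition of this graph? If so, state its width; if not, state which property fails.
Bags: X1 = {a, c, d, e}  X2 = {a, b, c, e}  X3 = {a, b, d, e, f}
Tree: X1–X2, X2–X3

A tree decomposition must satisfy three properties: every vertex lies in some bag; for every edge, both endpoints lie together in some bag; and for every vertex, the bags containing it form a connected subtree. Here bags containing vertex d are not connected in the tree, so the decomposition is invalid.

No — bags containing vertex d are not connected in the tree.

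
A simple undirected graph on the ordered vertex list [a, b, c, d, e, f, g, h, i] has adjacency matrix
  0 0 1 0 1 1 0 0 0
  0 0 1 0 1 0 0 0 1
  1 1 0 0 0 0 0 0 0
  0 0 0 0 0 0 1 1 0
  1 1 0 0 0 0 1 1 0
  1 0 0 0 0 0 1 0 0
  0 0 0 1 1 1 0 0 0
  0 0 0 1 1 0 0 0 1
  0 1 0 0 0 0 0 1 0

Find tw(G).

3

A width-3 tree decomposition is:
Bags: B1 = {a, d, f, g}  B2 = {a, d, e, g}  B3 = {a, d, e, h}  B4 = {a, c, e, h}  B5 = {b, c, e, h}  B6 = {b, c, h, i}
Tree: B1–B2, B2–B3, B3–B4, B4–B5, B5–B6
Each bag holds 4 vertices, so the decomposition has width 3, which upper-bounds the treewidth. For the lower bound: the 4 vertex sets {d,f,g}, {a}, {e}, {b,c,h,i} are disjoint, each induces a connected subgraph, and every pair is joined by at least one edge of G. Contracting each set to a single vertex therefore yields K_{4} as a minor, and since treewidth is minor-monotone, tw(G) ≥ tw(K_{4}) = 3. Therefore the treewidth is 3.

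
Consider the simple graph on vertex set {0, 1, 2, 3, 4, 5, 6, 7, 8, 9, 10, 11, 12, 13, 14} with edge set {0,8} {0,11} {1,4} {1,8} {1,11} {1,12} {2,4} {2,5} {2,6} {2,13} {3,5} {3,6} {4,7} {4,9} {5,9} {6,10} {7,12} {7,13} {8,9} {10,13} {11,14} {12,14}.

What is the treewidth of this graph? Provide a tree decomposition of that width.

Every bag has size at most 4, so the width is 4 − 1 = 3 and tw(G) ≤ 3. For the lower bound: the 4 vertex sets {3,6,10}, {5}, {2}, {4,7,9,13} are disjoint, each induces a connected subgraph, and every pair is joined by at least one edge of G. Contracting each set to a single vertex therefore yields K_{4} as a minor, and since treewidth is minor-monotone, tw(G) ≥ tw(K_{4}) = 3. Therefore the treewidth is 3.

Treewidth 3.
One optimal decomposition is:
Bags: B1 = {3, 5, 6, 10}  B2 = {2, 5, 6, 10}  B3 = {2, 5, 10, 13}  B4 = {2, 5, 9, 13}  B5 = {2, 4, 9, 13}  B6 = {4, 7, 9, 13}  B7 = {4, 7, 8, 9}  B8 = {1, 4, 7, 8}  B9 = {1, 7, 8, 12}  B10 = {0, 1, 8, 12}  B11 = {0, 1, 11, 12}  B12 = {0, 11, 12, 14}
Tree: B1–B2, B2–B3, B3–B4, B4–B5, B5–B6, B6–B7, B7–B8, B8–B9, B9–B10, B10–B11, B11–B12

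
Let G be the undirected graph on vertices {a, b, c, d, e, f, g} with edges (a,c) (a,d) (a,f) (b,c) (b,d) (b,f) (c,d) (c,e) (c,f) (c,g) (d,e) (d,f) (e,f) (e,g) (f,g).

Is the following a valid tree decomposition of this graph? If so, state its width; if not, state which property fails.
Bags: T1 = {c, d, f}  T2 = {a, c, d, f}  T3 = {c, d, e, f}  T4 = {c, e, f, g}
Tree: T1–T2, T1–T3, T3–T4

No — vertex b appears in no bag.

A tree decomposition must satisfy three properties: every vertex lies in some bag; for every edge, both endpoints lie together in some bag; and for every vertex, the bags containing it form a connected subtree. Here vertex b appears in no bag, so the decomposition is invalid.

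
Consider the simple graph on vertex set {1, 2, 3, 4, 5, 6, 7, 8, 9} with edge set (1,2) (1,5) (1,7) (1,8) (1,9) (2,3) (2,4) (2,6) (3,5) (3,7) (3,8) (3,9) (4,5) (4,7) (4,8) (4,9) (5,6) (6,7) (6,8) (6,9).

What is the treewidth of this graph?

A width-4 tree decomposition is:
Bags: B1 = {1, 2, 3, 4, 6}  B2 = {1, 3, 4, 5, 6}  B3 = {1, 3, 4, 6, 9}  B4 = {1, 3, 4, 6, 8}  B5 = {1, 3, 4, 6, 7}
Tree: B1–B2, B2–B3, B3–B4, B4–B5
Every bag has size at most 5, so the width is 5 − 1 = 4 and tw(G) ≤ 4. For the lower bound: the 5 vertex sets {2,3}, {1,5}, {6,9}, {4}, {8} are disjoint, each induces a connected subgraph, and every pair is joined by at least one edge of G. Contracting each set to a single vertex therefore yields K_{5} as a minor, and since treewidth is minor-monotone, tw(G) ≥ tw(K_{5}) = 4. Combining the bounds, tw(G) = 4.

4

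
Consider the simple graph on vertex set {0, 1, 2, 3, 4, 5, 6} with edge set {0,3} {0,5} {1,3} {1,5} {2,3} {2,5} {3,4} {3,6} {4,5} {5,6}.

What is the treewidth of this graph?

A width-2 tree decomposition is:
Bags: B1 = {3, 4, 5}  B2 = {2, 3, 5}  B3 = {1, 3, 5}  B4 = {3, 5, 6}  B5 = {0, 3, 5}
Tree: B1–B2, B2–B3, B3–B4, B4–B5
The largest bag has 3 vertices, giving width 2; this decomposition certifies tw(G) ≤ 2. Since 3–4–5–2–3 is a cycle in G, G is not acyclic. Forests are exactly the graphs of treewidth ≤ 1, so tw(G) ≥ 2. Combining the bounds, tw(G) = 2.

2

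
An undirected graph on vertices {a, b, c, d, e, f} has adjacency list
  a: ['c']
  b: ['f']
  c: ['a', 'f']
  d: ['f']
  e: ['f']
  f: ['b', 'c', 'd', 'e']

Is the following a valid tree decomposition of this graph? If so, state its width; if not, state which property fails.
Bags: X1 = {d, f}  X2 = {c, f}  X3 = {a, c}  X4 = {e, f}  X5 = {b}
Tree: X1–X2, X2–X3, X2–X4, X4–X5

A tree decomposition must satisfy three properties: every vertex lies in some bag; for every edge, both endpoints lie together in some bag; and for every vertex, the bags containing it form a connected subtree. Here edge (f,b) lies in no bag, so the decomposition is invalid.

No — edge (f,b) lies in no bag.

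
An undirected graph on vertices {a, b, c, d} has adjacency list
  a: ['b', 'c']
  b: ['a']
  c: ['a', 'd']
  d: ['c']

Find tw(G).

1

A width-1 tree decomposition is:
Bags: B1 = {c, d}  B2 = {a, c}  B3 = {a, b}
Tree: B1–B2, B2–B3
Every bag has size at most 2, so the width is 2 − 1 = 1 and tw(G) ≤ 1. Any graph with an edge has treewidth ≥ 1, and G has the edge d–c. Hence tw(G) = 1 exactly.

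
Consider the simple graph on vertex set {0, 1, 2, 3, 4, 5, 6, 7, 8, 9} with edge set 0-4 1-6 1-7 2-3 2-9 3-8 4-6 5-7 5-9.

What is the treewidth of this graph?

A width-1 tree decomposition is:
Bags: B1 = {3, 8}  B2 = {2, 3}  B3 = {2, 9}  B4 = {5, 9}  B5 = {5, 7}  B6 = {1, 7}  B7 = {1, 6}  B8 = {4, 6}  B9 = {0, 4}
Tree: B1–B2, B2–B3, B3–B4, B4–B5, B5–B6, B6–B7, B7–B8, B8–B9
Every bag has size at most 2, so the width is 2 − 1 = 1 and tw(G) ≤ 1. Since G has at least one edge (e.g. 8–3), it is not an edgeless graph, so tw(G) ≥ 1. Hence tw(G) = 1 exactly.

1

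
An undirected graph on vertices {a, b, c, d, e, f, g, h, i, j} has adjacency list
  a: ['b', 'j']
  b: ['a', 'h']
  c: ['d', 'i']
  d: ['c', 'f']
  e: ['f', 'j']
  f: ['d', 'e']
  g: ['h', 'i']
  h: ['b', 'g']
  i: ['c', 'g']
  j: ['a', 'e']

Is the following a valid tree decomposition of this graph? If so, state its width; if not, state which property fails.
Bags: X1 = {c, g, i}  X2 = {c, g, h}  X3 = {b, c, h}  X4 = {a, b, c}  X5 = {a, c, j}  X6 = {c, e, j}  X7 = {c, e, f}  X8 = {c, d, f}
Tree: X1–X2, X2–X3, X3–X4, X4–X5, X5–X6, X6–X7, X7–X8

Yes; width 2.

Every vertex of G appears in some bag (union = {a, b, c, d, e, f, g, h, i, j}); every edge is covered by a bag; and for each vertex v the set of bags containing v is connected in the bag tree. The decomposition is therefore valid. The largest bag has 3 vertices, so the width is 2.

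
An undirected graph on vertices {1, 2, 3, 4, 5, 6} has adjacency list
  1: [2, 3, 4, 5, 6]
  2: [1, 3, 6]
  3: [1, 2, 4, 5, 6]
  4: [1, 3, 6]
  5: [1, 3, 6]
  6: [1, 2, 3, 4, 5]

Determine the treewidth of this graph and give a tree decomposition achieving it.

Treewidth 3.
One such decomposition:
Bags: B1 = {1, 2, 3, 6}  B2 = {1, 3, 5, 6}  B3 = {1, 3, 4, 6}
Tree: B1–B2, B2–B3

The largest bag has 4 vertices, giving width 3; this decomposition certifies tw(G) ≤ 3. On the other hand G contains the 4-clique {1, 2, 3, 6}. A clique must lie in a single bag of any decomposition, so no decomposition can have width below 3. The upper and lower bounds meet at 3, so that is the treewidth.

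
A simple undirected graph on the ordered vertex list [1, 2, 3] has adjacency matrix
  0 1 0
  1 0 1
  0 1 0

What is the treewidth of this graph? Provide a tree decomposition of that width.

Treewidth 1.
Bags: B1 = {1, 2}  B2 = {2, 3}
Tree: B1–B2

The largest bag has 2 vertices, giving width 1; this decomposition certifies tw(G) ≤ 1. G has an edge, so its treewidth is at least 1. The upper and lower bounds meet at 1, so that is the treewidth.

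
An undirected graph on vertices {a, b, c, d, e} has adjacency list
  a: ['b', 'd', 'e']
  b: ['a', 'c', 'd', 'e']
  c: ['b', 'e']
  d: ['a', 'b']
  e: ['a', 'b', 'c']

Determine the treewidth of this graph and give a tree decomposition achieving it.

Each bag holds 3 vertices, so the decomposition has width 2, which upper-bounds the treewidth. On the other hand G contains the 3-clique {a, b, d}. A clique must lie in a single bag of any decomposition, so no decomposition can have width below 2. The upper and lower bounds meet at 2, so that is the treewidth.

Treewidth 2.
One optimal decomposition is:
Bags: B1 = {a, b, d}  B2 = {a, b, e}  B3 = {b, c, e}
Tree: B1–B2, B2–B3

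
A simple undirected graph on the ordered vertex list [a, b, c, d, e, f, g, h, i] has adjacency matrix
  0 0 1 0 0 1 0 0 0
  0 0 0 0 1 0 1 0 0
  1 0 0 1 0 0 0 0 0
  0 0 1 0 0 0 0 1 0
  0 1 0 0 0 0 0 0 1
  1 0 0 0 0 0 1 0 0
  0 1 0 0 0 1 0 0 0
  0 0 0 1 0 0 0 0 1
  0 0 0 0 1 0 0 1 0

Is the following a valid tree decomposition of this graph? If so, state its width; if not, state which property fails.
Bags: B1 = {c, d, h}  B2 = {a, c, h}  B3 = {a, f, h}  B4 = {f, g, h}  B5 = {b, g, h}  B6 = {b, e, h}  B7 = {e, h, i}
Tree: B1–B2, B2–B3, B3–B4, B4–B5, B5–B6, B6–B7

Yes; width 2.

Vertex coverage: the bags together contain {a, b, c, d, e, f, g, h, i}, the full vertex set. Edge coverage: each edge of G has both endpoints in at least one bag. Running intersection: for every vertex, the bags containing it form a connected subtree. All three properties hold, so this is a valid tree decomposition of width max|bag| − 1 = 2, and hence tw(G) ≤ 2.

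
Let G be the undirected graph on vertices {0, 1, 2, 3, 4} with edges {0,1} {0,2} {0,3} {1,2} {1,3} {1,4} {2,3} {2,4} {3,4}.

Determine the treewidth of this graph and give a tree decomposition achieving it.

Each bag holds 4 vertices, so the decomposition has width 3, which upper-bounds the treewidth. For the lower bound, the 4 vertices {0, 1, 2, 3} are pairwise adjacent, and any tree decomposition puts a clique entirely inside one bag — forcing width ≥ 3. Hence tw(G) = 3 exactly.

Treewidth 3.
Bags: B1 = {0, 1, 2, 3}  B2 = {1, 2, 3, 4}
Tree: B1–B2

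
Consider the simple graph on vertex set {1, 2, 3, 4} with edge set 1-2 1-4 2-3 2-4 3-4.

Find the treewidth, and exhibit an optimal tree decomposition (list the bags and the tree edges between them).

Every bag has size at most 3, so the width is 3 − 1 = 2 and tw(G) ≤ 2. On the other hand G contains the 3-clique {1, 2, 4}. A clique must lie in a single bag of any decomposition, so no decomposition can have width below 2. Therefore the treewidth is 2.

Treewidth 2.
One optimal decomposition is:
Bags: B1 = {2, 3, 4}  B2 = {1, 2, 4}
Tree: B1–B2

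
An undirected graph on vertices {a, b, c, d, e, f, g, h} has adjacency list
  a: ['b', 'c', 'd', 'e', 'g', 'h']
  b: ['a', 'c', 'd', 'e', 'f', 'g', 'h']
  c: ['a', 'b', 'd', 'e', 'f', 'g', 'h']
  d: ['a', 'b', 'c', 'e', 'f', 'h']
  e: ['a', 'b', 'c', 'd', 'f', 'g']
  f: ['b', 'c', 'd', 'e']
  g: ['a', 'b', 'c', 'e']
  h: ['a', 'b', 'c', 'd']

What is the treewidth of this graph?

4

A width-4 tree decomposition is:
Bags: B1 = {b, c, d, e, f}  B2 = {a, b, c, d, e}  B3 = {a, b, c, d, h}  B4 = {a, b, c, e, g}
Tree: B1–B2, B2–B3, B2–B4
Each bag holds 5 vertices, so the decomposition has width 4, which upper-bounds the treewidth. For the lower bound, the 5 vertices {b, c, d, e, f} are pairwise adjacent, and any tree decomposition puts a clique entirely inside one bag — forcing width ≥ 4. The upper and lower bounds meet at 4, so that is the treewidth.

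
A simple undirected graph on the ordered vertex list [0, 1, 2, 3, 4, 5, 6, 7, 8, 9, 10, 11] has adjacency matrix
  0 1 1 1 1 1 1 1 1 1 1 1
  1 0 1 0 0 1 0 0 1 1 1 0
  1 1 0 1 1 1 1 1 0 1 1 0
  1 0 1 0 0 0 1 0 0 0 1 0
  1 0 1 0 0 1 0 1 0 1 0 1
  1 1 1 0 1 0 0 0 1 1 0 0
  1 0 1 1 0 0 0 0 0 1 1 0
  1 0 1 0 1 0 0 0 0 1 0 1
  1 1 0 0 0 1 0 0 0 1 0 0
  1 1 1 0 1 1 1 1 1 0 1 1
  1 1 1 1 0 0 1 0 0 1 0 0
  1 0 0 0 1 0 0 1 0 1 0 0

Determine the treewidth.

A width-4 tree decomposition is:
Bags: B1 = {0, 2, 4, 7, 9}  B2 = {0, 2, 4, 5, 9}  B3 = {0, 1, 2, 5, 9}  B4 = {0, 4, 7, 9, 11}  B5 = {0, 1, 5, 8, 9}  B6 = {0, 1, 2, 9, 10}  B7 = {0, 2, 6, 9, 10}  B8 = {0, 2, 3, 6, 10}
Tree: B1–B2, B2–B3, B1–B4, B3–B5, B3–B6, B6–B7, B7–B8
Every bag has size at most 5, so the width is 5 − 1 = 4 and tw(G) ≤ 4. For the lower bound, the 5 vertices {0, 1, 5, 8, 9} are pairwise adjacent, and any tree decomposition puts a clique entirely inside one bag — forcing width ≥ 4. The upper and lower bounds meet at 4, so that is the treewidth.

4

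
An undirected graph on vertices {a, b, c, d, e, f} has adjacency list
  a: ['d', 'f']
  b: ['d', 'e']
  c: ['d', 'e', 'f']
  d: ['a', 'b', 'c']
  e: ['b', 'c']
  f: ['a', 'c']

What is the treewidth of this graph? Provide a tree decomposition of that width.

Each bag holds 3 vertices, so the decomposition has width 2, which upper-bounds the treewidth. Since b–e–c–d–b is a cycle in G, G is not acyclic. Forests are exactly the graphs of treewidth ≤ 1, so tw(G) ≥ 2. Hence tw(G) = 2 exactly.

Treewidth 2.
Bags: B1 = {b, d, e}  B2 = {c, d, e}  B3 = {a, c, d}  B4 = {a, c, f}
Tree: B1–B2, B2–B3, B3–B4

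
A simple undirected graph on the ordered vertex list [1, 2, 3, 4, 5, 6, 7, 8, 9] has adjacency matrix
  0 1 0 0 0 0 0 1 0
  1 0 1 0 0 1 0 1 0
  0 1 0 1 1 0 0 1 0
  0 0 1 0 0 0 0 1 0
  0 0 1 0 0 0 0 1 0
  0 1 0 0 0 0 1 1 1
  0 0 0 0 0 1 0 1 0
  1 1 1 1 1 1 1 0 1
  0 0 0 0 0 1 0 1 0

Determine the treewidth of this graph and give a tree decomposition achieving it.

Treewidth 2.
Bags: B1 = {3, 4, 8}  B2 = {2, 3, 8}  B3 = {3, 5, 8}  B4 = {2, 6, 8}  B5 = {6, 7, 8}  B6 = {6, 8, 9}  B7 = {1, 2, 8}
Tree: B1–B2, B2–B3, B2–B4, B4–B5, B5–B6, B2–B7

The largest bag has 3 vertices, giving width 2; this decomposition certifies tw(G) ≤ 2. On the other hand G contains the 3-clique {1, 2, 8}. A clique must lie in a single bag of any decomposition, so no decomposition can have width below 2. The upper and lower bounds meet at 2, so that is the treewidth.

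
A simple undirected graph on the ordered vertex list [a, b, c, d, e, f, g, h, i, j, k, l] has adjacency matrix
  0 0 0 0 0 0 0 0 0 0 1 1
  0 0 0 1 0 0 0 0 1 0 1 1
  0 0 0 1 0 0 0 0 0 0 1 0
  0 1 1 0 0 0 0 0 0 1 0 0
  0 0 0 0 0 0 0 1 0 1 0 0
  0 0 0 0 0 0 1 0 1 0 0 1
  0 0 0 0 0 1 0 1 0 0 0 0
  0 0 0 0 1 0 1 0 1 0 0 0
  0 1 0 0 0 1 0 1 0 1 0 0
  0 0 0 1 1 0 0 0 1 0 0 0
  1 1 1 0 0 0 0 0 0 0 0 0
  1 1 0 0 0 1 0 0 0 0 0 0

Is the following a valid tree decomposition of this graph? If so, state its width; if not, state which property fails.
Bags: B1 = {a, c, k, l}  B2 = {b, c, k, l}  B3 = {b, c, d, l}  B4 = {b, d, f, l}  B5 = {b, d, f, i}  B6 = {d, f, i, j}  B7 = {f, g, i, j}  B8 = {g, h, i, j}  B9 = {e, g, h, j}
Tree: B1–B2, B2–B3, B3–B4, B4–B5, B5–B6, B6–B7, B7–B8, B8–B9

Yes; width 3.

Vertex coverage: the bags together contain {a, b, c, d, e, f, g, h, i, j, k, l}, the full vertex set. Edge coverage: each edge of G has both endpoints in at least one bag. Running intersection: for every vertex, the bags containing it form a connected subtree. All three properties hold, so this is a valid tree decomposition of width max|bag| − 1 = 3, and hence tw(G) ≤ 3.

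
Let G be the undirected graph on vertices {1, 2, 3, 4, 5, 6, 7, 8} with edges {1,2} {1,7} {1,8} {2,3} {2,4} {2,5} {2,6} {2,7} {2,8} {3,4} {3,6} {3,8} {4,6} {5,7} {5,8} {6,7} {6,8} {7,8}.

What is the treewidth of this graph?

3

A width-3 tree decomposition is:
Bags: B1 = {2, 5, 7, 8}  B2 = {1, 2, 7, 8}  B3 = {2, 6, 7, 8}  B4 = {2, 3, 6, 8}  B5 = {2, 3, 4, 6}
Tree: B1–B2, B2–B3, B3–B4, B4–B5
Each bag holds 4 vertices, so the decomposition has width 3, which upper-bounds the treewidth. Conversely, {2, 3, 6, 8} is a clique of size 4, and the vertices of any clique must share a bag in every tree decomposition; so some bag has ≥ 4 vertices and tw(G) ≥ 3. The upper and lower bounds meet at 3, so that is the treewidth.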